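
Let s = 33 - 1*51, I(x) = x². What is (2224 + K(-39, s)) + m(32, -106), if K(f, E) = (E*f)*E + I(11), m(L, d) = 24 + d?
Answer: -10373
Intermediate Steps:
s = -18 (s = 33 - 51 = -18)
K(f, E) = 121 + f*E² (K(f, E) = (E*f)*E + 11² = f*E² + 121 = 121 + f*E²)
(2224 + K(-39, s)) + m(32, -106) = (2224 + (121 - 39*(-18)²)) + (24 - 106) = (2224 + (121 - 39*324)) - 82 = (2224 + (121 - 12636)) - 82 = (2224 - 12515) - 82 = -10291 - 82 = -10373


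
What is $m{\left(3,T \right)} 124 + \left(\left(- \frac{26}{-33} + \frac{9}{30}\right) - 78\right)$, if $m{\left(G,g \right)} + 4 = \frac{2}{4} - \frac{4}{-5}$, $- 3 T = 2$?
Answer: $- \frac{27173}{66} \approx -411.71$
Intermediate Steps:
$T = - \frac{2}{3}$ ($T = \left(- \frac{1}{3}\right) 2 = - \frac{2}{3} \approx -0.66667$)
$m{\left(G,g \right)} = - \frac{27}{10}$ ($m{\left(G,g \right)} = -4 + \left(\frac{2}{4} - \frac{4}{-5}\right) = -4 + \left(2 \cdot \frac{1}{4} - - \frac{4}{5}\right) = -4 + \left(\frac{1}{2} + \frac{4}{5}\right) = -4 + \frac{13}{10} = - \frac{27}{10}$)
$m{\left(3,T \right)} 124 + \left(\left(- \frac{26}{-33} + \frac{9}{30}\right) - 78\right) = \left(- \frac{27}{10}\right) 124 + \left(\left(- \frac{26}{-33} + \frac{9}{30}\right) - 78\right) = - \frac{1674}{5} + \left(\left(\left(-26\right) \left(- \frac{1}{33}\right) + 9 \cdot \frac{1}{30}\right) - 78\right) = - \frac{1674}{5} + \left(\left(\frac{26}{33} + \frac{3}{10}\right) - 78\right) = - \frac{1674}{5} + \left(\frac{359}{330} - 78\right) = - \frac{1674}{5} - \frac{25381}{330} = - \frac{27173}{66}$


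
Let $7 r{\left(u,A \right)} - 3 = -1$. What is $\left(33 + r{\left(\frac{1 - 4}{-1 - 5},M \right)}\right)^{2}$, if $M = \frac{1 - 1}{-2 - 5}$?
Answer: $\frac{54289}{49} \approx 1107.9$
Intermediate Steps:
$M = 0$ ($M = \frac{0}{-7} = 0 \left(- \frac{1}{7}\right) = 0$)
$r{\left(u,A \right)} = \frac{2}{7}$ ($r{\left(u,A \right)} = \frac{3}{7} + \frac{1}{7} \left(-1\right) = \frac{3}{7} - \frac{1}{7} = \frac{2}{7}$)
$\left(33 + r{\left(\frac{1 - 4}{-1 - 5},M \right)}\right)^{2} = \left(33 + \frac{2}{7}\right)^{2} = \left(\frac{233}{7}\right)^{2} = \frac{54289}{49}$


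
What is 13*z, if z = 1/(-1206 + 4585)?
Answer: 13/3379 ≈ 0.0038473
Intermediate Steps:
z = 1/3379 ≈ 0.00029595
13*z = 13*(1/3379) = 13/3379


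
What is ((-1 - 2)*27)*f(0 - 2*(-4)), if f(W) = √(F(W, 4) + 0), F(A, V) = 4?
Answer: -162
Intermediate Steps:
f(W) = 2 (f(W) = √(4 + 0) = √4 = 2)
((-1 - 2)*27)*f(0 - 2*(-4)) = ((-1 - 2)*27)*2 = -3*27*2 = -81*2 = -162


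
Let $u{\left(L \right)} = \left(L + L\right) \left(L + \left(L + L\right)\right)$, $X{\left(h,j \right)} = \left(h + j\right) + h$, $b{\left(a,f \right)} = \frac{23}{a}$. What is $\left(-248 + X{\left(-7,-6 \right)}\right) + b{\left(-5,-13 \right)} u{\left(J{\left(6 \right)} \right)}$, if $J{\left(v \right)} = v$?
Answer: $- \frac{6308}{5} \approx -1261.6$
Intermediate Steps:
$X{\left(h,j \right)} = j + 2 h$
$u{\left(L \right)} = 6 L^{2}$ ($u{\left(L \right)} = 2 L \left(L + 2 L\right) = 2 L 3 L = 6 L^{2}$)
$\left(-248 + X{\left(-7,-6 \right)}\right) + b{\left(-5,-13 \right)} u{\left(J{\left(6 \right)} \right)} = \left(-248 + \left(-6 + 2 \left(-7\right)\right)\right) + \frac{23}{-5} \cdot 6 \cdot 6^{2} = \left(-248 - 20\right) + 23 \left(- \frac{1}{5}\right) 6 \cdot 36 = \left(-248 - 20\right) - \frac{4968}{5} = -268 - \frac{4968}{5} = - \frac{6308}{5}$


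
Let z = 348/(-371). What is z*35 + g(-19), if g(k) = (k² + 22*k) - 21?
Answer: -5874/53 ≈ -110.83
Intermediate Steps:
z = -348/371 (z = 348*(-1/371) = -348/371 ≈ -0.93801)
g(k) = -21 + k² + 22*k
z*35 + g(-19) = -348/371*35 + (-21 + (-19)² + 22*(-19)) = -1740/53 + (-21 + 361 - 418) = -1740/53 - 78 = -5874/53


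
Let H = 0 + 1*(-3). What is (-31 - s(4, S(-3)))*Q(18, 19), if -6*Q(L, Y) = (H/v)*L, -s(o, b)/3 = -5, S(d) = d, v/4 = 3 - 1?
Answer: -207/4 ≈ -51.750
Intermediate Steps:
v = 8 (v = 4*(3 - 1) = 4*2 = 8)
H = -3 (H = 0 - 3 = -3)
s(o, b) = 15 (s(o, b) = -3*(-5) = 15)
Q(L, Y) = L/16 (Q(L, Y) = -(-3/8)*L/6 = -(-3*⅛)*L/6 = -(-1)*L/16 = L/16)
(-31 - s(4, S(-3)))*Q(18, 19) = (-31 - 1*15)*((1/16)*18) = (-31 - 15)*(9/8) = -46*9/8 = -207/4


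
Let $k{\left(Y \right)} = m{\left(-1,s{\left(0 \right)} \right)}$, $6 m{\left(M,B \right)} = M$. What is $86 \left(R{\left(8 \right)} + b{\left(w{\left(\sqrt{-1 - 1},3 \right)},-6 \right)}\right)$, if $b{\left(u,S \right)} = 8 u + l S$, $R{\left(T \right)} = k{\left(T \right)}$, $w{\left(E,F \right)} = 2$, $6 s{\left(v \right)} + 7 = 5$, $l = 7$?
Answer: $- \frac{6751}{3} \approx -2250.3$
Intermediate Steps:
$s{\left(v \right)} = - \frac{1}{3}$ ($s{\left(v \right)} = - \frac{7}{6} + \frac{1}{6} \cdot 5 = - \frac{7}{6} + \frac{5}{6} = - \frac{1}{3}$)
$m{\left(M,B \right)} = \frac{M}{6}$
$k{\left(Y \right)} = - \frac{1}{6}$ ($k{\left(Y \right)} = \frac{1}{6} \left(-1\right) = - \frac{1}{6}$)
$R{\left(T \right)} = - \frac{1}{6}$
$b{\left(u,S \right)} = 7 S + 8 u$ ($b{\left(u,S \right)} = 8 u + 7 S = 7 S + 8 u$)
$86 \left(R{\left(8 \right)} + b{\left(w{\left(\sqrt{-1 - 1},3 \right)},-6 \right)}\right) = 86 \left(- \frac{1}{6} + \left(7 \left(-6\right) + 8 \cdot 2\right)\right) = 86 \left(- \frac{1}{6} + \left(-42 + 16\right)\right) = 86 \left(- \frac{1}{6} - 26\right) = 86 \left(- \frac{157}{6}\right) = - \frac{6751}{3}$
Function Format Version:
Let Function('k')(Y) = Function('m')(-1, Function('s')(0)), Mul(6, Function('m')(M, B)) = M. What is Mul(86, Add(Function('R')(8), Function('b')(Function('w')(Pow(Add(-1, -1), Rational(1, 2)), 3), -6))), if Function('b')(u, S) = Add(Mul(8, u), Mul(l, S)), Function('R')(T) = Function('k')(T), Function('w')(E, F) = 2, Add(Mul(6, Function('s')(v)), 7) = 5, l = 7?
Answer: Rational(-6751, 3) ≈ -2250.3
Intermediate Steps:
Function('s')(v) = Rational(-1, 3) (Function('s')(v) = Add(Rational(-7, 6), Mul(Rational(1, 6), 5)) = Add(Rational(-7, 6), Rational(5, 6)) = Rational(-1, 3))
Function('m')(M, B) = Mul(Rational(1, 6), M)
Function('k')(Y) = Rational(-1, 6) (Function('k')(Y) = Mul(Rational(1, 6), -1) = Rational(-1, 6))
Function('R')(T) = Rational(-1, 6)
Function('b')(u, S) = Add(Mul(7, S), Mul(8, u)) (Function('b')(u, S) = Add(Mul(8, u), Mul(7, S)) = Add(Mul(7, S), Mul(8, u)))
Mul(86, Add(Function('R')(8), Function('b')(Function('w')(Pow(Add(-1, -1), Rational(1, 2)), 3), -6))) = Mul(86, Add(Rational(-1, 6), Add(Mul(7, -6), Mul(8, 2)))) = Mul(86, Add(Rational(-1, 6), Add(-42, 16))) = Mul(86, Add(Rational(-1, 6), -26)) = Mul(86, Rational(-157, 6)) = Rational(-6751, 3)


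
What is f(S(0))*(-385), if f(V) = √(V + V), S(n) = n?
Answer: 0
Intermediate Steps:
f(V) = √2*√V (f(V) = √(2*V) = √2*√V)
f(S(0))*(-385) = (√2*√0)*(-385) = (√2*0)*(-385) = 0*(-385) = 0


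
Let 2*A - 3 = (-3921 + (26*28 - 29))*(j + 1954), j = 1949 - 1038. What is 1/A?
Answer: -2/9231027 ≈ -2.1666e-7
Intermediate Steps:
j = 911
A = -9231027/2 (A = 3/2 + ((-3921 + (26*28 - 29))*(911 + 1954))/2 = 3/2 + ((-3921 + (728 - 29))*2865)/2 = 3/2 + ((-3921 + 699)*2865)/2 = 3/2 + (-3222*2865)/2 = 3/2 + (½)*(-9231030) = 3/2 - 4615515 = -9231027/2 ≈ -4.6155e+6)
1/A = 1/(-9231027/2) = -2/9231027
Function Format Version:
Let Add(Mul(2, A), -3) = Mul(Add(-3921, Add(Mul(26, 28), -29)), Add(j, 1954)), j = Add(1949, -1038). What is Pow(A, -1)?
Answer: Rational(-2, 9231027) ≈ -2.1666e-7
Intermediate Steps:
j = 911
A = Rational(-9231027, 2) (A = Add(Rational(3, 2), Mul(Rational(1, 2), Mul(Add(-3921, Add(Mul(26, 28), -29)), Add(911, 1954)))) = Add(Rational(3, 2), Mul(Rational(1, 2), Mul(Add(-3921, Add(728, -29)), 2865))) = Add(Rational(3, 2), Mul(Rational(1, 2), Mul(Add(-3921, 699), 2865))) = Add(Rational(3, 2), Mul(Rational(1, 2), Mul(-3222, 2865))) = Add(Rational(3, 2), Mul(Rational(1, 2), -9231030)) = Add(Rational(3, 2), -4615515) = Rational(-9231027, 2) ≈ -4.6155e+6)
Pow(A, -1) = Pow(Rational(-9231027, 2), -1) = Rational(-2, 9231027)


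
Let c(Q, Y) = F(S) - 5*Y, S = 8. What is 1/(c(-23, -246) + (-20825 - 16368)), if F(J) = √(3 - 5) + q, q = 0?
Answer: -35963/1293337371 - I*√2/1293337371 ≈ -2.7806e-5 - 1.0935e-9*I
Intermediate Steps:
F(J) = I*√2 (F(J) = √(3 - 5) + 0 = √(-2) + 0 = I*√2 + 0 = I*√2)
c(Q, Y) = -5*Y + I*√2 (c(Q, Y) = I*√2 - 5*Y = -5*Y + I*√2)
1/(c(-23, -246) + (-20825 - 16368)) = 1/((-5*(-246) + I*√2) + (-20825 - 16368)) = 1/((1230 + I*√2) - 37193) = 1/(-35963 + I*√2)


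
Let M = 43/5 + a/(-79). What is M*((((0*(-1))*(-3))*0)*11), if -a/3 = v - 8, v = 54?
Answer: 0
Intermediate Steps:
a = -138 (a = -3*(54 - 8) = -3*46 = -138)
M = 4087/395 (M = 43/5 - 138/(-79) = 43*(⅕) - 138*(-1/79) = 43/5 + 138/79 = 4087/395 ≈ 10.347)
M*((((0*(-1))*(-3))*0)*11) = 4087*((((0*(-1))*(-3))*0)*11)/395 = 4087*(((0*(-3))*0)*11)/395 = 4087*((0*0)*11)/395 = 4087*(0*11)/395 = (4087/395)*0 = 0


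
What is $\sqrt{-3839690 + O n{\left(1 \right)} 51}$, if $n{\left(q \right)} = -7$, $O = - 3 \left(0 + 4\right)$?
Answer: $i \sqrt{3835406} \approx 1958.4 i$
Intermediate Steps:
$O = -12$ ($O = \left(-3\right) 4 = -12$)
$\sqrt{-3839690 + O n{\left(1 \right)} 51} = \sqrt{-3839690 + \left(-12\right) \left(-7\right) 51} = \sqrt{-3839690 + 84 \cdot 51} = \sqrt{-3839690 + 4284} = \sqrt{-3835406} = i \sqrt{3835406}$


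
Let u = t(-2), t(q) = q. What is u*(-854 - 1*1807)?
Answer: 5322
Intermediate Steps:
u = -2
u*(-854 - 1*1807) = -2*(-854 - 1*1807) = -2*(-854 - 1807) = -2*(-2661) = 5322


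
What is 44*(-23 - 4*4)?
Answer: -1716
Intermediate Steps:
44*(-23 - 4*4) = 44*(-23 - 16) = 44*(-39) = -1716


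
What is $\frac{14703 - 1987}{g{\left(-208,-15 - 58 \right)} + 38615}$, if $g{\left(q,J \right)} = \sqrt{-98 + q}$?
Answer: $\frac{491028340}{1491118531} - \frac{38148 i \sqrt{34}}{1491118531} \approx 0.3293 - 0.00014918 i$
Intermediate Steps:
$\frac{14703 - 1987}{g{\left(-208,-15 - 58 \right)} + 38615} = \frac{14703 - 1987}{\sqrt{-98 - 208} + 38615} = \frac{12716}{\sqrt{-306} + 38615} = \frac{12716}{3 i \sqrt{34} + 38615} = \frac{12716}{38615 + 3 i \sqrt{34}}$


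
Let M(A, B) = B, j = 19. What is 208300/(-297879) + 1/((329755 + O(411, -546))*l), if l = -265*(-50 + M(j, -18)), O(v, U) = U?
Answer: -1235707708996121/1767121347752220 ≈ -0.69928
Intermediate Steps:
l = 18020 (l = -265*(-50 - 18) = -265*(-68) = 18020)
208300/(-297879) + 1/((329755 + O(411, -546))*l) = 208300/(-297879) + 1/((329755 - 546)*18020) = 208300*(-1/297879) + (1/18020)/329209 = -208300/297879 + (1/329209)*(1/18020) = -208300/297879 + 1/5932346180 = -1235707708996121/1767121347752220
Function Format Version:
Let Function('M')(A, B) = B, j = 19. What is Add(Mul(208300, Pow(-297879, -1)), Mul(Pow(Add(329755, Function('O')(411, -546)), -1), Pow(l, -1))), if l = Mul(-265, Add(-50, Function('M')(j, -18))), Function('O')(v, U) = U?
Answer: Rational(-1235707708996121, 1767121347752220) ≈ -0.69928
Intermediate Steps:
l = 18020 (l = Mul(-265, Add(-50, -18)) = Mul(-265, -68) = 18020)
Add(Mul(208300, Pow(-297879, -1)), Mul(Pow(Add(329755, Function('O')(411, -546)), -1), Pow(l, -1))) = Add(Mul(208300, Pow(-297879, -1)), Mul(Pow(Add(329755, -546), -1), Pow(18020, -1))) = Add(Mul(208300, Rational(-1, 297879)), Mul(Pow(329209, -1), Rational(1, 18020))) = Add(Rational(-208300, 297879), Mul(Rational(1, 329209), Rational(1, 18020))) = Add(Rational(-208300, 297879), Rational(1, 5932346180)) = Rational(-1235707708996121, 1767121347752220)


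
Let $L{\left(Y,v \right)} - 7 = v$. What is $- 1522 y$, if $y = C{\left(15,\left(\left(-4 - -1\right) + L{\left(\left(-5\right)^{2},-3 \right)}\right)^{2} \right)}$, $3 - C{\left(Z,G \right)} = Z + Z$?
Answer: $41094$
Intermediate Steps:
$L{\left(Y,v \right)} = 7 + v$
$C{\left(Z,G \right)} = 3 - 2 Z$ ($C{\left(Z,G \right)} = 3 - \left(Z + Z\right) = 3 - 2 Z$)
$y = -27$ ($y = 3 - 30 = -27$)
$- 1522 y = \left(-1522\right) \left(-27\right) = 41094$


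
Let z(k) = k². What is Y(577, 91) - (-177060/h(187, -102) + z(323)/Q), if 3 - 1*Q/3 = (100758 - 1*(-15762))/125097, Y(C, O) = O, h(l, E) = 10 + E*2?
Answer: -442615077200/25100787 ≈ -17634.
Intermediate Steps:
h(l, E) = 10 + 2*E
Q = 258771/41699 (Q = 9 - 3*(100758 - 1*(-15762))/125097 = 9 - 3*(100758 + 15762)/125097 = 9 - 349560/125097 = 9 - 3*38840/41699 = 9 - 116520/41699 = 258771/41699 ≈ 6.2057)
Y(577, 91) - (-177060/h(187, -102) + z(323)/Q) = 91 - (-177060/(10 + 2*(-102)) + 323²/(258771/41699)) = 91 - (-177060/(10 - 204) + 104329*(41699/258771)) = 91 - (-177060/(-194) + 4350414971/258771) = 91 - (-177060*(-1/194) + 4350414971/258771) = 91 - (88530/97 + 4350414971/258771) = 91 - 1*444899248817/25100787 = 91 - 444899248817/25100787 = -442615077200/25100787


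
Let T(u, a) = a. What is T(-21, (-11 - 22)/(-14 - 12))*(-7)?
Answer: -231/26 ≈ -8.8846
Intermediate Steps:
T(-21, (-11 - 22)/(-14 - 12))*(-7) = ((-11 - 22)/(-14 - 12))*(-7) = -33/(-26)*(-7) = -33*(-1/26)*(-7) = (33/26)*(-7) = -231/26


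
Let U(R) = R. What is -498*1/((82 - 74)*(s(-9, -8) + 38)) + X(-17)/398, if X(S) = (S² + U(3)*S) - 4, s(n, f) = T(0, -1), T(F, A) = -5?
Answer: -11369/8756 ≈ -1.2984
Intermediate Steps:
s(n, f) = -5
X(S) = -4 + S² + 3*S (X(S) = (S² + 3*S) - 4 = -4 + S² + 3*S)
-498*1/((82 - 74)*(s(-9, -8) + 38)) + X(-17)/398 = -498*1/((-5 + 38)*(82 - 74)) + (-4 + (-17)² + 3*(-17))/398 = -498/(8*33) + (-4 + 289 - 51)*(1/398) = -498/264 + 234*(1/398) = -498*1/264 + 117/199 = -83/44 + 117/199 = -11369/8756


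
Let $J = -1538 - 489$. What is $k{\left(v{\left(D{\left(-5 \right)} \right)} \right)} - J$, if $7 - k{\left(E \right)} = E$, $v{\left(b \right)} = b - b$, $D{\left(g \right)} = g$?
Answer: $2034$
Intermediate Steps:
$v{\left(b \right)} = 0$
$k{\left(E \right)} = 7 - E$
$J = -2027$ ($J = -1538 - 489 = -2027$)
$k{\left(v{\left(D{\left(-5 \right)} \right)} \right)} - J = \left(7 - 0\right) - -2027 = \left(7 + 0\right) + 2027 = 7 + 2027 = 2034$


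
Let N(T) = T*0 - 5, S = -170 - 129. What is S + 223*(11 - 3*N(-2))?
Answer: 5499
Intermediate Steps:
S = -299
N(T) = -5 (N(T) = 0 - 5 = -5)
S + 223*(11 - 3*N(-2)) = -299 + 223*(11 - 3*(-5)) = -299 + 223*(11 + 15) = -299 + 223*26 = -299 + 5798 = 5499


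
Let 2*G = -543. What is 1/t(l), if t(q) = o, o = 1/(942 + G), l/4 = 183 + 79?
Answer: 1341/2 ≈ 670.50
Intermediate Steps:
G = -543/2 (G = (½)*(-543) = -543/2 ≈ -271.50)
l = 1048 (l = 4*(183 + 79) = 4*262 = 1048)
o = 2/1341 (o = 1/(942 - 543/2) = 1/(1341/2) = 2/1341 ≈ 0.0014914)
t(q) = 2/1341
1/t(l) = 1/(2/1341) = 1341/2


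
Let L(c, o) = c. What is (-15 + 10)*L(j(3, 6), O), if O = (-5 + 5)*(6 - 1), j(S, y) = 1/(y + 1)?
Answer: -5/7 ≈ -0.71429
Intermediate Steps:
j(S, y) = 1/(1 + y)
O = 0 (O = 0*5 = 0)
(-15 + 10)*L(j(3, 6), O) = (-15 + 10)/(1 + 6) = -5/7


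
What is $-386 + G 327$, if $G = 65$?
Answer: $20869$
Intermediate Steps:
$-386 + G 327 = -386 + 65 \cdot 327 = -386 + 21255 = 20869$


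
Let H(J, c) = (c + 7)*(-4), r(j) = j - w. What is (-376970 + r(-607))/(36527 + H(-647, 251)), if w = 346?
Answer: -377923/35495 ≈ -10.647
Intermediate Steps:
r(j) = -346 + j (r(j) = j - 1*346 = j - 346 = -346 + j)
H(J, c) = -28 - 4*c (H(J, c) = (7 + c)*(-4) = -28 - 4*c)
(-376970 + r(-607))/(36527 + H(-647, 251)) = (-376970 + (-346 - 607))/(36527 + (-28 - 4*251)) = (-376970 - 953)/(36527 + (-28 - 1004)) = -377923/(36527 - 1032) = -377923/35495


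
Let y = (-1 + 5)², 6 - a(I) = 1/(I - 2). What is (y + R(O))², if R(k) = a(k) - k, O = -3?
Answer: 15876/25 ≈ 635.04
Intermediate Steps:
a(I) = 6 - 1/(-2 + I) (a(I) = 6 - 1/(I - 2) = 6 - 1/(-2 + I))
R(k) = -k + (-13 + 6*k)/(-2 + k) (R(k) = (-13 + 6*k)/(-2 + k) - k = -k + (-13 + 6*k)/(-2 + k))
y = 16 (y = 4² = 16)
(y + R(O))² = (16 + (-13 - 1*(-3)² + 8*(-3))/(-2 - 3))² = (16 + (-13 - 1*9 - 24)/(-5))² = (16 - (-13 - 9 - 24)/5)² = (16 - ⅕*(-46))² = (16 + 46/5)² = (126/5)² = 15876/25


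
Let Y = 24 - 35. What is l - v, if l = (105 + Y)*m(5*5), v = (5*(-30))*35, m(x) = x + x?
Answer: 9950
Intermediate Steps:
m(x) = 2*x
Y = -11
v = -5250 (v = -150*35 = -5250)
l = 4700 (l = (105 - 11)*(2*(5*5)) = 94*(2*25) = 94*50 = 4700)
l - v = 4700 - 1*(-5250) = 4700 + 5250 = 9950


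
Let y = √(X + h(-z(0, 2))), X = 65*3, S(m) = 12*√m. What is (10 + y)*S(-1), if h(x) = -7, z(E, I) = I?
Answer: 24*I*(5 + √47) ≈ 284.54*I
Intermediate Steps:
X = 195
y = 2*√47 (y = √(195 - 7) = √188 = 2*√47 ≈ 13.711)
(10 + y)*S(-1) = (10 + 2*√47)*(12*√(-1)) = (10 + 2*√47)*(12*I) = 12*I*(10 + 2*√47)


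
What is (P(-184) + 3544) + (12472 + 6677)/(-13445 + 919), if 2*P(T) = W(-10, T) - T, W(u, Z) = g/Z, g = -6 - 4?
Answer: 4188366919/1152392 ≈ 3634.5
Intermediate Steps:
g = -10
W(u, Z) = -10/Z
P(T) = -5/T - T/2 (P(T) = (-10/T - T)/2 = (-T - 10/T)/2 = -5/T - T/2)
(P(-184) + 3544) + (12472 + 6677)/(-13445 + 919) = ((-5/(-184) - 1/2*(-184)) + 3544) + (12472 + 6677)/(-13445 + 919) = ((-5*(-1/184) + 92) + 3544) + 19149/(-12526) = ((5/184 + 92) + 3544) + 19149*(-1/12526) = (16933/184 + 3544) - 19149/12526 = 669029/184 - 19149/12526 = 4188366919/1152392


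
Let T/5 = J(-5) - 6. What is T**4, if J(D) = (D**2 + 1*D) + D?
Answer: 4100625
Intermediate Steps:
J(D) = D**2 + 2*D (J(D) = (D**2 + D) + D = (D + D**2) + D = D**2 + 2*D)
T = 45 (T = 5*(-5*(2 - 5) - 6) = 5*(-5*(-3) - 6) = 5*(15 - 6) = 5*9 = 45)
T**4 = 45**4 = 4100625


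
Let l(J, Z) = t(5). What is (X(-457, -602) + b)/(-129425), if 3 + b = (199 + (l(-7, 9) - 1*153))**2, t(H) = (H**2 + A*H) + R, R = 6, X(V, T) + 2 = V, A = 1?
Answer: -202/4175 ≈ -0.048383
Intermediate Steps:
X(V, T) = -2 + V
t(H) = 6 + H + H**2 (t(H) = (H**2 + 1*H) + 6 = (H**2 + H) + 6 = (H + H**2) + 6 = 6 + H + H**2)
l(J, Z) = 36 (l(J, Z) = 6 + 5 + 5**2 = 6 + 5 + 25 = 36)
b = 6721 (b = -3 + (199 + (36 - 1*153))**2 = -3 + (199 + (36 - 153))**2 = -3 + (199 - 117)**2 = -3 + 82**2 = -3 + 6724 = 6721)
(X(-457, -602) + b)/(-129425) = ((-2 - 457) + 6721)/(-129425) = (-459 + 6721)*(-1/129425) = 6262*(-1/129425) = -202/4175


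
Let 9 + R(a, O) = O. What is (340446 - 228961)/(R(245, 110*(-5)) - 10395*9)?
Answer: -111485/94114 ≈ -1.1846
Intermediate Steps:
R(a, O) = -9 + O
(340446 - 228961)/(R(245, 110*(-5)) - 10395*9) = (340446 - 228961)/((-9 + 110*(-5)) - 10395*9) = 111485/((-9 - 550) - 93555) = 111485/(-559 - 93555) = 111485/(-94114) = 111485*(-1/94114) = -111485/94114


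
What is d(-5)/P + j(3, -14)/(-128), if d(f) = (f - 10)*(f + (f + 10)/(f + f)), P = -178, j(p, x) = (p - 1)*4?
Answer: -749/1424 ≈ -0.52598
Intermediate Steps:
j(p, x) = -4 + 4*p (j(p, x) = (-1 + p)*4 = -4 + 4*p)
d(f) = (-10 + f)*(f + (10 + f)/(2*f)) (d(f) = (-10 + f)*(f + (10 + f)/((2*f))) = (-10 + f)*(f + (10 + f)*(1/(2*f))) = (-10 + f)*(f + (10 + f)/(2*f)))
d(-5)/P + j(3, -14)/(-128) = ((-5)**2 - 50/(-5) - 19/2*(-5))/(-178) + (-4 + 4*3)/(-128) = (25 - 50*(-1/5) + 95/2)*(-1/178) + (-4 + 12)*(-1/128) = (25 + 10 + 95/2)*(-1/178) + 8*(-1/128) = (165/2)*(-1/178) - 1/16 = -165/356 - 1/16 = -749/1424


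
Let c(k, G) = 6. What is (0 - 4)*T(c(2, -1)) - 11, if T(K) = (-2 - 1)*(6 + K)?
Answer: 133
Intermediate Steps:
T(K) = -18 - 3*K (T(K) = -3*(6 + K) = -18 - 3*K)
(0 - 4)*T(c(2, -1)) - 11 = (0 - 4)*(-18 - 3*6) - 11 = -4*(-18 - 18) - 11 = -4*(-36) - 11 = 144 - 11 = 133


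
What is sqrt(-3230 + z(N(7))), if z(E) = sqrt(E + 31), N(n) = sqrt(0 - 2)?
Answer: sqrt(-3230 + sqrt(31 + I*sqrt(2))) ≈ 0.0011 + 56.784*I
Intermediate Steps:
N(n) = I*sqrt(2) (N(n) = sqrt(-2) = I*sqrt(2))
z(E) = sqrt(31 + E)
sqrt(-3230 + z(N(7))) = sqrt(-3230 + sqrt(31 + I*sqrt(2)))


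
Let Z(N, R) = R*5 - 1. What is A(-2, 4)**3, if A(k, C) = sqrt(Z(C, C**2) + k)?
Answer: 77*sqrt(77) ≈ 675.67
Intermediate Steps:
Z(N, R) = -1 + 5*R (Z(N, R) = 5*R - 1 = -1 + 5*R)
A(k, C) = sqrt(-1 + k + 5*C**2) (A(k, C) = sqrt((-1 + 5*C**2) + k) = sqrt(-1 + k + 5*C**2))
A(-2, 4)**3 = (sqrt(-1 - 2 + 5*4**2))**3 = (sqrt(-1 - 2 + 5*16))**3 = (sqrt(-1 - 2 + 80))**3 = (sqrt(77))**3 = 77*sqrt(77)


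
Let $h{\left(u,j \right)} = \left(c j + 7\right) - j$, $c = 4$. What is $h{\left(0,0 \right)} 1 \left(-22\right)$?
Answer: $-154$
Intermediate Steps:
$h{\left(u,j \right)} = 7 + 3 j$ ($h{\left(u,j \right)} = \left(4 j + 7\right) - j = \left(7 + 4 j\right) - j = 7 + 3 j$)
$h{\left(0,0 \right)} 1 \left(-22\right) = \left(7 + 3 \cdot 0\right) 1 \left(-22\right) = \left(7 + 0\right) 1 \left(-22\right) = 7 \cdot 1 \left(-22\right) = 7 \left(-22\right) = -154$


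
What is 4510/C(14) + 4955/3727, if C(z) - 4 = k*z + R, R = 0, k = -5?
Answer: -749170/11181 ≈ -67.004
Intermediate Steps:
C(z) = 4 - 5*z (C(z) = 4 + (-5*z + 0) = 4 - 5*z)
4510/C(14) + 4955/3727 = 4510/(4 - 5*14) + 4955/3727 = 4510/(4 - 70) + 4955*(1/3727) = 4510/(-66) + 4955/3727 = 4510*(-1/66) + 4955/3727 = -205/3 + 4955/3727 = -749170/11181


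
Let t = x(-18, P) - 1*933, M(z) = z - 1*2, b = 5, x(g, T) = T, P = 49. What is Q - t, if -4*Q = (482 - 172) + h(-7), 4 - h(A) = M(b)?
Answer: 3225/4 ≈ 806.25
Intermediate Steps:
M(z) = -2 + z (M(z) = z - 2 = -2 + z)
h(A) = 1 (h(A) = 4 - (-2 + 5) = 4 - 1*3 = 4 - 3 = 1)
t = -884 (t = 49 - 1*933 = 49 - 933 = -884)
Q = -311/4 (Q = -((482 - 172) + 1)/4 = -(310 + 1)/4 = -¼*311 = -311/4 ≈ -77.750)
Q - t = -311/4 - 1*(-884) = -311/4 + 884 = 3225/4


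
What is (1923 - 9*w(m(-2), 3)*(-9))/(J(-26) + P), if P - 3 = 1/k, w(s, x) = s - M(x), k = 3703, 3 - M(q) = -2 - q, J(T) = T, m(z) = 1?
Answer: -1255317/21292 ≈ -58.957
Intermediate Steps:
M(q) = 5 + q (M(q) = 3 - (-2 - q) = 3 + (2 + q) = 5 + q)
w(s, x) = -5 + s - x (w(s, x) = s - (5 + x) = s + (-5 - x) = -5 + s - x)
P = 11110/3703 (P = 3 + 1/3703 = 11110/3703 ≈ 3.0003)
(1923 - 9*w(m(-2), 3)*(-9))/(J(-26) + P) = (1923 - 9*(-5 + 1 - 1*3)*(-9))/(-26 + 11110/3703) = (1923 - 9*(-5 + 1 - 3)*(-9))/(-85168/3703) = (1923 - 9*(-7)*(-9))*(-3703/85168) = (1923 + 63*(-9))*(-3703/85168) = (1923 - 567)*(-3703/85168) = 1356*(-3703/85168) = -1255317/21292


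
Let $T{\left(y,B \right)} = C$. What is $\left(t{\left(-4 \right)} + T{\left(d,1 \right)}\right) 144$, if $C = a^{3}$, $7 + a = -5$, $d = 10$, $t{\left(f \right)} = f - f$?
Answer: $-248832$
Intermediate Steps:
$t{\left(f \right)} = 0$
$a = -12$ ($a = -7 - 5 = -12$)
$C = -1728$ ($C = \left(-12\right)^{3} = -1728$)
$T{\left(y,B \right)} = -1728$
$\left(t{\left(-4 \right)} + T{\left(d,1 \right)}\right) 144 = \left(0 - 1728\right) 144 = \left(-1728\right) 144 = -248832$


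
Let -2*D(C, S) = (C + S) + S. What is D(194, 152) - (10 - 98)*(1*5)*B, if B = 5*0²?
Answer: -249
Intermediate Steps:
D(C, S) = -S - C/2 (D(C, S) = -((C + S) + S)/2 = -(C + 2*S)/2 = -S - C/2)
B = 0 (B = 5*0 = 0)
D(194, 152) - (10 - 98)*(1*5)*B = (-1*152 - ½*194) - (10 - 98)*(1*5)*0 = (-152 - 97) - (-88)*5*0 = -249 - (-88)*0 = -249 - 1*0 = -249 + 0 = -249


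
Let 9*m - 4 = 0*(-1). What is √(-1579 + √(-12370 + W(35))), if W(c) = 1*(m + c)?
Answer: √(-14211 + 3*I*√111011)/3 ≈ 1.3966 + 39.761*I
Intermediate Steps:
m = 4/9 (m = 4/9 + (0*(-1))/9 = 4/9 + (⅑)*0 = 4/9 + 0 = 4/9 ≈ 0.44444)
W(c) = 4/9 + c (W(c) = 1*(4/9 + c) = 4/9 + c)
√(-1579 + √(-12370 + W(35))) = √(-1579 + √(-12370 + (4/9 + 35))) = √(-1579 + √(-12370 + 319/9)) = √(-1579 + √(-111011/9)) = √(-1579 + I*√111011/3)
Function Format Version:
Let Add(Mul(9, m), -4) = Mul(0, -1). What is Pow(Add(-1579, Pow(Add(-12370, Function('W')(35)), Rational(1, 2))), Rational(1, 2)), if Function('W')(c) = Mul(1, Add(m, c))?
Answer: Mul(Rational(1, 3), Pow(Add(-14211, Mul(3, I, Pow(111011, Rational(1, 2)))), Rational(1, 2))) ≈ Add(1.3966, Mul(39.761, I))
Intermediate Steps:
m = Rational(4, 9) (m = Add(Rational(4, 9), Mul(Rational(1, 9), Mul(0, -1))) = Add(Rational(4, 9), Mul(Rational(1, 9), 0)) = Add(Rational(4, 9), 0) = Rational(4, 9) ≈ 0.44444)
Function('W')(c) = Add(Rational(4, 9), c) (Function('W')(c) = Mul(1, Add(Rational(4, 9), c)) = Add(Rational(4, 9), c))
Pow(Add(-1579, Pow(Add(-12370, Function('W')(35)), Rational(1, 2))), Rational(1, 2)) = Pow(Add(-1579, Pow(Add(-12370, Add(Rational(4, 9), 35)), Rational(1, 2))), Rational(1, 2)) = Pow(Add(-1579, Pow(Add(-12370, Rational(319, 9)), Rational(1, 2))), Rational(1, 2)) = Pow(Add(-1579, Pow(Rational(-111011, 9), Rational(1, 2))), Rational(1, 2)) = Pow(Add(-1579, Mul(Rational(1, 3), I, Pow(111011, Rational(1, 2)))), Rational(1, 2))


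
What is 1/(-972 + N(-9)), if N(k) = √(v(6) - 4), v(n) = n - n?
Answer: -243/236197 - I/472394 ≈ -0.0010288 - 2.1169e-6*I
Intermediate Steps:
v(n) = 0
N(k) = 2*I (N(k) = √(0 - 4) = √(-4) = 2*I)
1/(-972 + N(-9)) = 1/(-972 + 2*I) = (-972 - 2*I)/944788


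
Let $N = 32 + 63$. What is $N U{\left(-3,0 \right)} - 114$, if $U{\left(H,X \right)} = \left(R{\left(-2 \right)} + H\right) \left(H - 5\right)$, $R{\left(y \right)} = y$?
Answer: $3686$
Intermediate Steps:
$N = 95$
$U{\left(H,X \right)} = \left(-5 + H\right) \left(-2 + H\right)$ ($U{\left(H,X \right)} = \left(-2 + H\right) \left(H - 5\right) = \left(-2 + H\right) \left(-5 + H\right) = \left(-5 + H\right) \left(-2 + H\right)$)
$N U{\left(-3,0 \right)} - 114 = 95 \left(10 + \left(-3\right)^{2} - -21\right) - 114 = 95 \left(10 + 9 + 21\right) - 114 = 95 \cdot 40 - 114 = 3800 - 114 = 3686$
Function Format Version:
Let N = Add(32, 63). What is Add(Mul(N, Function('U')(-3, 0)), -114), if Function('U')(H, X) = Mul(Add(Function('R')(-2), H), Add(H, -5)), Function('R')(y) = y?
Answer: 3686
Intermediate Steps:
N = 95
Function('U')(H, X) = Mul(Add(-5, H), Add(-2, H)) (Function('U')(H, X) = Mul(Add(-2, H), Add(H, -5)) = Mul(Add(-2, H), Add(-5, H)) = Mul(Add(-5, H), Add(-2, H)))
Add(Mul(N, Function('U')(-3, 0)), -114) = Add(Mul(95, Add(10, Pow(-3, 2), Mul(-7, -3))), -114) = Add(Mul(95, Add(10, 9, 21)), -114) = Add(Mul(95, 40), -114) = Add(3800, -114) = 3686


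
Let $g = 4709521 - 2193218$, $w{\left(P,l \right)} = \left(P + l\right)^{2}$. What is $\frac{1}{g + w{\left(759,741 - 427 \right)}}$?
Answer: $\frac{1}{3667632} \approx 2.7266 \cdot 10^{-7}$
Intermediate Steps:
$g = 2516303$
$\frac{1}{g + w{\left(759,741 - 427 \right)}} = \frac{1}{2516303 + \left(759 + \left(741 - 427\right)\right)^{2}} = \frac{1}{2516303 + \left(759 + 314\right)^{2}} = \frac{1}{2516303 + 1073^{2}} = \frac{1}{2516303 + 1151329} = \frac{1}{3667632}$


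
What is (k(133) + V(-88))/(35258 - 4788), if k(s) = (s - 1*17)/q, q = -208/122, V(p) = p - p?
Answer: -1769/792220 ≈ -0.0022330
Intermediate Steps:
V(p) = 0
q = -104/61 (q = -208*1/122 = -104/61 ≈ -1.7049)
k(s) = 1037/104 - 61*s/104 (k(s) = (s - 1*17)/(-104/61) = (s - 17)*(-61/104) = (-17 + s)*(-61/104) = 1037/104 - 61*s/104)
(k(133) + V(-88))/(35258 - 4788) = ((1037/104 - 61/104*133) + 0)/(35258 - 4788) = ((1037/104 - 8113/104) + 0)/30470 = (-1769/26 + 0)*(1/30470) = -1769/26*1/30470 = -1769/792220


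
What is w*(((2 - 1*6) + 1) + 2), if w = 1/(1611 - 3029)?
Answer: 1/1418 ≈ 0.00070522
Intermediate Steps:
w = -1/1418 (w = 1/(-1418) = -1/1418 ≈ -0.00070522)
w*(((2 - 1*6) + 1) + 2) = -(((2 - 1*6) + 1) + 2)/1418 = -(((2 - 6) + 1) + 2)/1418 = -((-4 + 1) + 2)/1418 = -(-3 + 2)/1418 = -1/1418*(-1) = 1/1418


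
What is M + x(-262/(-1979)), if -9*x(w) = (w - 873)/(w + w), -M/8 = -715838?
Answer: 27008863469/4716 ≈ 5.7271e+6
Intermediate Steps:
M = 5726704 (M = -8*(-715838) = 5726704)
x(w) = -(-873 + w)/(18*w) (x(w) = -(w - 873)/(9*(w + w)) = -(-873 + w)/(9*(2*w)) = -(-873 + w)*1/(2*w)/9 = -(-873 + w)/(18*w))
M + x(-262/(-1979)) = 5726704 + (873 - (-262)/(-1979))/(18*((-262/(-1979)))) = 5726704 + (873 - (-262)*(-1)/1979)/(18*((-262*(-1/1979)))) = 5726704 + (873 - 1*262/1979)/(18*(262/1979)) = 5726704 + (1/18)*(1979/262)*(873 - 262/1979) = 5726704 + (1/18)*(1979/262)*(1727405/1979) = 5726704 + 1727405/4716 = 27008863469/4716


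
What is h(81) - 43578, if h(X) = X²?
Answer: -37017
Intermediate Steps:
h(81) - 43578 = 81² - 43578 = 6561 - 43578 = -37017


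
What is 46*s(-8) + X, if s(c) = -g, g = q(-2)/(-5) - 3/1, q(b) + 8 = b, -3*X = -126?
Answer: 88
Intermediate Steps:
X = 42 (X = -⅓*(-126) = 42)
q(b) = -8 + b
g = -1 (g = (-8 - 2)/(-5) - 3/1 = -10*(-⅕) - 3*1 = 2 - 3 = -1)
s(c) = 1 (s(c) = -1*(-1) = 1)
46*s(-8) + X = 46*1 + 42 = 46 + 42 = 88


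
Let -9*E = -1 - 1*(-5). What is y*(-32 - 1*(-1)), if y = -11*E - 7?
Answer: 589/9 ≈ 65.444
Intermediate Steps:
E = -4/9 (E = -(-1 - 1*(-5))/9 = -(-1 + 5)/9 = -⅑*4 = -4/9 ≈ -0.44444)
y = -19/9 (y = -11*(-4/9) - 7 = 44/9 - 7 = -19/9 ≈ -2.1111)
y*(-32 - 1*(-1)) = -19*(-32 - 1*(-1))/9 = -19*(-32 + 1)/9 = -19/9*(-31) = 589/9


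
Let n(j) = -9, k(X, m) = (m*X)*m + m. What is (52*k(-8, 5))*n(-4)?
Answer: 91260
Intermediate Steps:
k(X, m) = m + X*m² (k(X, m) = (X*m)*m + m = X*m² + m = m + X*m²)
(52*k(-8, 5))*n(-4) = (52*(5*(1 - 8*5)))*(-9) = (52*(5*(1 - 40)))*(-9) = (52*(5*(-39)))*(-9) = (52*(-195))*(-9) = -10140*(-9) = 91260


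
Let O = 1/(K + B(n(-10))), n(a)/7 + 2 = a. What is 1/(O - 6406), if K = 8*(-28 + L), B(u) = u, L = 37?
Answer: -12/76873 ≈ -0.00015610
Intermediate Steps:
n(a) = -14 + 7*a
K = 72 (K = 8*(-28 + 37) = 8*9 = 72)
O = -1/12 (O = 1/(72 + (-14 + 7*(-10))) = 1/(72 + (-14 - 70)) = 1/(72 - 84) = 1/(-12) = -1/12 ≈ -0.083333)
1/(O - 6406) = 1/(-1/12 - 6406) = 1/(-76873/12) = -12/76873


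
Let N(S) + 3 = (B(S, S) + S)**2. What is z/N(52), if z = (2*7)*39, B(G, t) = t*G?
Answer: 546/7595533 ≈ 7.1884e-5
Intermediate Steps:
B(G, t) = G*t
N(S) = -3 + (S + S**2)**2 (N(S) = -3 + (S*S + S)**2 = -3 + (S**2 + S)**2 = -3 + (S + S**2)**2)
z = 546 (z = 14*39 = 546)
z/N(52) = 546/(-3 + 52**2*(1 + 52)**2) = 546/(-3 + 2704*53**2) = 546/(-3 + 2704*2809) = 546/(-3 + 7595536) = 546/7595533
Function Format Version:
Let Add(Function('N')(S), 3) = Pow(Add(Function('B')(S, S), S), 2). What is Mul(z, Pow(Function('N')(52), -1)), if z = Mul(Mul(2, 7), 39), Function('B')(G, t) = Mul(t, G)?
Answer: Rational(546, 7595533) ≈ 7.1884e-5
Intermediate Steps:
Function('B')(G, t) = Mul(G, t)
Function('N')(S) = Add(-3, Pow(Add(S, Pow(S, 2)), 2)) (Function('N')(S) = Add(-3, Pow(Add(Mul(S, S), S), 2)) = Add(-3, Pow(Add(Pow(S, 2), S), 2)) = Add(-3, Pow(Add(S, Pow(S, 2)), 2)))
z = 546 (z = Mul(14, 39) = 546)
Mul(z, Pow(Function('N')(52), -1)) = Mul(546, Pow(Add(-3, Mul(Pow(52, 2), Pow(Add(1, 52), 2))), -1)) = Mul(546, Pow(Add(-3, Mul(2704, Pow(53, 2))), -1)) = Mul(546, Pow(Add(-3, Mul(2704, 2809)), -1)) = Mul(546, Pow(Add(-3, 7595536), -1)) = Mul(546, Pow(7595533, -1)) = Mul(546, Rational(1, 7595533)) = Rational(546, 7595533)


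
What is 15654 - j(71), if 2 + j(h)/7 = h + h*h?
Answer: -20116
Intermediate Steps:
j(h) = -14 + 7*h + 7*h**2 (j(h) = -14 + 7*(h + h*h) = -14 + 7*(h + h**2) = -14 + (7*h + 7*h**2) = -14 + 7*h + 7*h**2)
15654 - j(71) = 15654 - (-14 + 7*71 + 7*71**2) = 15654 - (-14 + 497 + 7*5041) = 15654 - (-14 + 497 + 35287) = 15654 - 1*35770 = 15654 - 35770 = -20116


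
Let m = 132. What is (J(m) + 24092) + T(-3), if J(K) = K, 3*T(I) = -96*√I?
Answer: 24224 - 32*I*√3 ≈ 24224.0 - 55.426*I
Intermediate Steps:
T(I) = -32*√I (T(I) = (-96*√I)/3 = -32*√I)
(J(m) + 24092) + T(-3) = (132 + 24092) - 32*I*√3 = 24224 - 32*I*√3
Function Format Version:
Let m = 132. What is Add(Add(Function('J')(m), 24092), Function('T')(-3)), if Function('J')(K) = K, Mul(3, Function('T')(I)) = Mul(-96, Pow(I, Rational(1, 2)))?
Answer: Add(24224, Mul(-32, I, Pow(3, Rational(1, 2)))) ≈ Add(24224., Mul(-55.426, I))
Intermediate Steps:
Function('T')(I) = Mul(-32, Pow(I, Rational(1, 2))) (Function('T')(I) = Mul(Rational(1, 3), Mul(-96, Pow(I, Rational(1, 2)))) = Mul(-32, Pow(I, Rational(1, 2))))
Add(Add(Function('J')(m), 24092), Function('T')(-3)) = Add(Add(132, 24092), Mul(-32, Pow(-3, Rational(1, 2)))) = Add(24224, Mul(-32, Mul(I, Pow(3, Rational(1, 2))))) = Add(24224, Mul(-32, I, Pow(3, Rational(1, 2))))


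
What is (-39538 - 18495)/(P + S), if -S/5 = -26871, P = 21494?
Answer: -58033/155849 ≈ -0.37237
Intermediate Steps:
S = 134355 (S = -5*(-26871) = 134355)
(-39538 - 18495)/(P + S) = (-39538 - 18495)/(21494 + 134355) = -58033/155849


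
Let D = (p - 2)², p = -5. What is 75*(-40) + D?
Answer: -2951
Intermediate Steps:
D = 49 (D = (-5 - 2)² = (-7)² = 49)
75*(-40) + D = 75*(-40) + 49 = -3000 + 49 = -2951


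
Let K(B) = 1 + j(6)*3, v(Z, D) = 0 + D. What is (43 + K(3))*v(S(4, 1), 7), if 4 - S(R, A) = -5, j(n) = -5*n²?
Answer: -3472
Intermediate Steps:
S(R, A) = 9 (S(R, A) = 4 - 1*(-5) = 4 + 5 = 9)
v(Z, D) = D
K(B) = -539 (K(B) = 1 - 5*6²*3 = 1 - 5*36*3 = 1 - 180*3 = 1 - 540 = -539)
(43 + K(3))*v(S(4, 1), 7) = (43 - 539)*7 = -496*7 = -3472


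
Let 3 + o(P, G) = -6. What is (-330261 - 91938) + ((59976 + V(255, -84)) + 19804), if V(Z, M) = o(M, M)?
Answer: -342428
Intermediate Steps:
o(P, G) = -9 (o(P, G) = -3 - 6 = -9)
V(Z, M) = -9
(-330261 - 91938) + ((59976 + V(255, -84)) + 19804) = (-330261 - 91938) + ((59976 - 9) + 19804) = -422199 + (59967 + 19804) = -422199 + 79771 = -342428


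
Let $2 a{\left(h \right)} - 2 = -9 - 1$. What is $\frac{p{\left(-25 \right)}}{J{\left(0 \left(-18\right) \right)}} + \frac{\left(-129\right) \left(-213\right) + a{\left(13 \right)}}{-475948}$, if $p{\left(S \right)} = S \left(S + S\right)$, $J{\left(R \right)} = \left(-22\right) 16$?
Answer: $- \frac{6870517}{1903792} \approx -3.6089$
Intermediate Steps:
$J{\left(R \right)} = -352$
$p{\left(S \right)} = 2 S^{2}$ ($p{\left(S \right)} = S 2 S = 2 S^{2}$)
$a{\left(h \right)} = -4$ ($a{\left(h \right)} = 1 + \frac{-9 - 1}{2} = 1 + \frac{1}{2} \left(-10\right) = 1 - 5 = -4$)
$\frac{p{\left(-25 \right)}}{J{\left(0 \left(-18\right) \right)}} + \frac{\left(-129\right) \left(-213\right) + a{\left(13 \right)}}{-475948} = \frac{2 \left(-25\right)^{2}}{-352} + \frac{\left(-129\right) \left(-213\right) - 4}{-475948} = 2 \cdot 625 \left(- \frac{1}{352}\right) + \left(27477 - 4\right) \left(- \frac{1}{475948}\right) = 1250 \left(- \frac{1}{352}\right) + 27473 \left(- \frac{1}{475948}\right) = - \frac{625}{176} - \frac{27473}{475948} = - \frac{6870517}{1903792}$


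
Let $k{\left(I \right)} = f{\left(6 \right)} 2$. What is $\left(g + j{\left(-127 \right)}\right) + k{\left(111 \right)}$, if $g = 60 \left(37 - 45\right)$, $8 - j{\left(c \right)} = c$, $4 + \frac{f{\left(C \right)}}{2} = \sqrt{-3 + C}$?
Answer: $-361 + 4 \sqrt{3} \approx -354.07$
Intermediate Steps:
$f{\left(C \right)} = -8 + 2 \sqrt{-3 + C}$
$j{\left(c \right)} = 8 - c$
$k{\left(I \right)} = -16 + 4 \sqrt{3}$ ($k{\left(I \right)} = \left(-8 + 2 \sqrt{-3 + 6}\right) 2 = \left(-8 + 2 \sqrt{3}\right) 2 = -16 + 4 \sqrt{3}$)
$g = -480$ ($g = 60 \left(-8\right) = -480$)
$\left(g + j{\left(-127 \right)}\right) + k{\left(111 \right)} = \left(-480 + \left(8 - -127\right)\right) - \left(16 - 4 \sqrt{3}\right) = \left(-480 + \left(8 + 127\right)\right) - \left(16 - 4 \sqrt{3}\right) = \left(-480 + 135\right) - \left(16 - 4 \sqrt{3}\right) = -345 - \left(16 - 4 \sqrt{3}\right) = -361 + 4 \sqrt{3}$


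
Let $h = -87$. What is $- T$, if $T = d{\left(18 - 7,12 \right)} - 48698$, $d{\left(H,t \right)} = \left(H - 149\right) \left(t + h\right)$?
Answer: $38348$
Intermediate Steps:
$d{\left(H,t \right)} = \left(-149 + H\right) \left(-87 + t\right)$ ($d{\left(H,t \right)} = \left(H - 149\right) \left(t - 87\right) = \left(-149 + H\right) \left(-87 + t\right)$)
$T = -38348$ ($T = \left(12963 - 1788 - 87 \left(18 - 7\right) + \left(18 - 7\right) 12\right) - 48698 = \left(12963 - 1788 - 957 + 11 \cdot 12\right) - 48698 = \left(12963 - 1788 - 957 + 132\right) - 48698 = 10350 - 48698 = -38348$)
$- T = \left(-1\right) \left(-38348\right) = 38348$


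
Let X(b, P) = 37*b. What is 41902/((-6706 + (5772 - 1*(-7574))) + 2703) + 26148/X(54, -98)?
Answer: 54670160/3111219 ≈ 17.572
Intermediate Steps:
41902/((-6706 + (5772 - 1*(-7574))) + 2703) + 26148/X(54, -98) = 41902/((-6706 + (5772 - 1*(-7574))) + 2703) + 26148/((37*54)) = 41902/((-6706 + (5772 + 7574)) + 2703) + 26148/1998 = 41902/((-6706 + 13346) + 2703) + 26148*(1/1998) = 41902/(6640 + 2703) + 4358/333 = 41902/9343 + 4358/333 = 54670160/3111219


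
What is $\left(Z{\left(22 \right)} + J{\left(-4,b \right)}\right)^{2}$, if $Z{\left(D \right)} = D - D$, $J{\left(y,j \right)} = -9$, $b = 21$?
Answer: $81$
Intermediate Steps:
$Z{\left(D \right)} = 0$
$\left(Z{\left(22 \right)} + J{\left(-4,b \right)}\right)^{2} = \left(0 - 9\right)^{2} = \left(-9\right)^{2} = 81$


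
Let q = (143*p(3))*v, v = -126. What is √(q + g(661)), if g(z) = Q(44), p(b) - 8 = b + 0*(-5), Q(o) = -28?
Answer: I*√198226 ≈ 445.23*I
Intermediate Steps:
p(b) = 8 + b (p(b) = 8 + (b + 0*(-5)) = 8 + (b + 0) = 8 + b)
q = -198198 (q = (143*(8 + 3))*(-126) = (143*11)*(-126) = 1573*(-126) = -198198)
g(z) = -28
√(q + g(661)) = √(-198198 - 28) = √(-198226) = I*√198226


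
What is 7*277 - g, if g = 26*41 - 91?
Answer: 964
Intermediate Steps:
g = 975 (g = 1066 - 91 = 975)
7*277 - g = 7*277 - 1*975 = 1939 - 975 = 964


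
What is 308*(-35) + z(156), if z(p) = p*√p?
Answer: -10780 + 312*√39 ≈ -8831.6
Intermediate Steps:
z(p) = p^(3/2)
308*(-35) + z(156) = 308*(-35) + 156^(3/2) = -10780 + 312*√39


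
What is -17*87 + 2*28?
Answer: -1423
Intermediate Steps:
-17*87 + 2*28 = -1479 + 56 = -1423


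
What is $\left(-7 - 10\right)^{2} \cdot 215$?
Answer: $62135$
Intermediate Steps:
$\left(-7 - 10\right)^{2} \cdot 215 = \left(-17\right)^{2} \cdot 215 = 289 \cdot 215 = 62135$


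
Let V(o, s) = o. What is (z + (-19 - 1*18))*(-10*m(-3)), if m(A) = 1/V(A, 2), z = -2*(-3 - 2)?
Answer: -90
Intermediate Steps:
z = 10 (z = -2*(-5) = 10)
m(A) = 1/A
(z + (-19 - 1*18))*(-10*m(-3)) = (10 + (-19 - 1*18))*(-10/(-3)) = (10 + (-19 - 18))*(-10*(-⅓)) = (10 - 37)*(10/3) = -27*10/3 = -90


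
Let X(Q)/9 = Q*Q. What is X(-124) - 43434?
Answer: 94950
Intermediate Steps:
X(Q) = 9*Q² (X(Q) = 9*(Q*Q) = 9*Q²)
X(-124) - 43434 = 9*(-124)² - 43434 = 9*15376 - 43434 = 138384 - 43434 = 94950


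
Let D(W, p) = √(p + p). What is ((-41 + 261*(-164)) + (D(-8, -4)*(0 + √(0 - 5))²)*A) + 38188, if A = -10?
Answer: -4657 + 100*I*√2 ≈ -4657.0 + 141.42*I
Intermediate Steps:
D(W, p) = √2*√p (D(W, p) = √(2*p) = √2*√p)
((-41 + 261*(-164)) + (D(-8, -4)*(0 + √(0 - 5))²)*A) + 38188 = ((-41 + 261*(-164)) + ((√2*√(-4))*(0 + √(0 - 5))²)*(-10)) + 38188 = ((-41 - 42804) + ((√2*(2*I))*(0 + √(-5))²)*(-10)) + 38188 = (-42845 + ((2*I*√2)*(0 + I*√5)²)*(-10)) + 38188 = (-42845 + ((2*I*√2)*(I*√5)²)*(-10)) + 38188 = (-42845 + ((2*I*√2)*(-5))*(-10)) + 38188 = (-42845 - 10*I*√2*(-10)) + 38188 = (-42845 + 100*I*√2) + 38188 = -4657 + 100*I*√2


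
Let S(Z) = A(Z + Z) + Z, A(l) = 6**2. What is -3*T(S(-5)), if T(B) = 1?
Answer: -3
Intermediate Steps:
A(l) = 36
S(Z) = 36 + Z
-3*T(S(-5)) = -3*1 = -3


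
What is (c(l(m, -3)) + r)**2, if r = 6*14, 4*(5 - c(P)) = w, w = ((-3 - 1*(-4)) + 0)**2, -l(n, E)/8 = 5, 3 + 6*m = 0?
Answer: 126025/16 ≈ 7876.6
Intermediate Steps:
m = -1/2 (m = -1/2 + (1/6)*0 = -1/2 + 0 = -1/2 ≈ -0.50000)
l(n, E) = -40 (l(n, E) = -8*5 = -40)
w = 1 (w = ((-3 + 4) + 0)**2 = (1 + 0)**2 = 1**2 = 1)
c(P) = 19/4 (c(P) = 5 - 1/4*1 = 5 - 1/4 = 19/4)
r = 84
(c(l(m, -3)) + r)**2 = (19/4 + 84)**2 = (355/4)**2 = 126025/16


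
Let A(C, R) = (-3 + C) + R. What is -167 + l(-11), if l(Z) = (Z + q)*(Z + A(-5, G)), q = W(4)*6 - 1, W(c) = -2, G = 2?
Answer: 241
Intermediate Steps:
A(C, R) = -3 + C + R
q = -13 (q = -2*6 - 1 = -12 - 1 = -13)
l(Z) = (-13 + Z)*(-6 + Z) (l(Z) = (Z - 13)*(Z + (-3 - 5 + 2)) = (-13 + Z)*(Z - 6) = (-13 + Z)*(-6 + Z))
-167 + l(-11) = -167 + (78 + (-11)² - 19*(-11)) = -167 + (78 + 121 + 209) = -167 + 408 = 241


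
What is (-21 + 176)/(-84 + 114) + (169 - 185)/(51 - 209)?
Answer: 2497/474 ≈ 5.2679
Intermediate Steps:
(-21 + 176)/(-84 + 114) + (169 - 185)/(51 - 209) = 155/30 - 16/(-158) = 155*(1/30) - 16*(-1/158) = 31/6 + 8/79 = 2497/474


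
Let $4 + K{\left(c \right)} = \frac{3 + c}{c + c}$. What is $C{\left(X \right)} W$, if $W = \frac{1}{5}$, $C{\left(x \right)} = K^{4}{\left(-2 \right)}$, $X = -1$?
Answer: $\frac{83521}{1280} \approx 65.251$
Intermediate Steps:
$K{\left(c \right)} = -4 + \frac{3 + c}{2 c}$ ($K{\left(c \right)} = -4 + \frac{3 + c}{c + c} = -4 + \frac{3 + c}{2 c}$)
$C{\left(x \right)} = \frac{83521}{256}$ ($C{\left(x \right)} = \left(\frac{3 - -14}{2 \left(-2\right)}\right)^{4} = \left(\frac{1}{2} \left(- \frac{1}{2}\right) \left(3 + 14\right)\right)^{4} = \left(\frac{1}{2} \left(- \frac{1}{2}\right) 17\right)^{4} = \left(- \frac{17}{4}\right)^{4} = \frac{83521}{256}$)
$W = \frac{1}{5} \approx 0.2$
$C{\left(X \right)} W = \frac{83521}{256} \cdot \frac{1}{5} = \frac{83521}{1280}$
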